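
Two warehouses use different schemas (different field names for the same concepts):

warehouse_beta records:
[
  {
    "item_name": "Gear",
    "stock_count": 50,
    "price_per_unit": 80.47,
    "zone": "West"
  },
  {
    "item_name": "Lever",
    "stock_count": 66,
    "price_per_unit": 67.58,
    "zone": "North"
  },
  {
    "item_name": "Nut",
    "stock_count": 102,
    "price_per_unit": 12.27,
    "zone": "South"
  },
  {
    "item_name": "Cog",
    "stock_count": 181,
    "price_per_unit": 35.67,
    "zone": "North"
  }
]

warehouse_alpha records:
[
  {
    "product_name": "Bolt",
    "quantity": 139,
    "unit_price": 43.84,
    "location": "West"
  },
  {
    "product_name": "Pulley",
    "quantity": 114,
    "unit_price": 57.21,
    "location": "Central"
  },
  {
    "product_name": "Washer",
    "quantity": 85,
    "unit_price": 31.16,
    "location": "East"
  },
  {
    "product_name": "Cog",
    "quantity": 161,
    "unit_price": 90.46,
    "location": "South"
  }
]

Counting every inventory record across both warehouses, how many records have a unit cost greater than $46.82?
4

Schema mapping: "price_per_unit" (warehouse_beta) = "unit_price" (warehouse_alpha) = unit cost

Records > $46.82 in warehouse_beta: 2
Records > $46.82 in warehouse_alpha: 2

Total count: 2 + 2 = 4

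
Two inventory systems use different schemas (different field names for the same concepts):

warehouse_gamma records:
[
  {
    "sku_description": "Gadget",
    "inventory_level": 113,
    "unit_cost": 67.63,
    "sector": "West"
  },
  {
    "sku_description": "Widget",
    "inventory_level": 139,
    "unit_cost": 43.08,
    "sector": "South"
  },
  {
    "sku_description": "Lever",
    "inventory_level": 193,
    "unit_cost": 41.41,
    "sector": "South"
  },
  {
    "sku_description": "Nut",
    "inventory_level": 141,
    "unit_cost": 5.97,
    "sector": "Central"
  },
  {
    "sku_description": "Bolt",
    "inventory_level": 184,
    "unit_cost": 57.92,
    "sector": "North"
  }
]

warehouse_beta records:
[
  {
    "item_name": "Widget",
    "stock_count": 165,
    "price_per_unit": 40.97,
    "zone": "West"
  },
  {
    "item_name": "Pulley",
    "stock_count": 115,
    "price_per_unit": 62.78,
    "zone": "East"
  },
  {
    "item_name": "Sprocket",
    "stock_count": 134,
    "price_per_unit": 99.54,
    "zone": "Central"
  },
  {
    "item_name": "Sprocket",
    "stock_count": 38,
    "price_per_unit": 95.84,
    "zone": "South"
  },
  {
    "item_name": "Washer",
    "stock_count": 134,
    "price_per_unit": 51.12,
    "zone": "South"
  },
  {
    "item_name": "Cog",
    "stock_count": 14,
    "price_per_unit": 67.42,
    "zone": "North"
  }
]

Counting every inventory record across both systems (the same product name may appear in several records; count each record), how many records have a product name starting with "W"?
3

Schema mapping: "sku_description" (warehouse_gamma) = "item_name" (warehouse_beta) = product name

Records with product name starting with "W" in warehouse_gamma: 1
Records with product name starting with "W" in warehouse_beta: 2

Total: 1 + 2 = 3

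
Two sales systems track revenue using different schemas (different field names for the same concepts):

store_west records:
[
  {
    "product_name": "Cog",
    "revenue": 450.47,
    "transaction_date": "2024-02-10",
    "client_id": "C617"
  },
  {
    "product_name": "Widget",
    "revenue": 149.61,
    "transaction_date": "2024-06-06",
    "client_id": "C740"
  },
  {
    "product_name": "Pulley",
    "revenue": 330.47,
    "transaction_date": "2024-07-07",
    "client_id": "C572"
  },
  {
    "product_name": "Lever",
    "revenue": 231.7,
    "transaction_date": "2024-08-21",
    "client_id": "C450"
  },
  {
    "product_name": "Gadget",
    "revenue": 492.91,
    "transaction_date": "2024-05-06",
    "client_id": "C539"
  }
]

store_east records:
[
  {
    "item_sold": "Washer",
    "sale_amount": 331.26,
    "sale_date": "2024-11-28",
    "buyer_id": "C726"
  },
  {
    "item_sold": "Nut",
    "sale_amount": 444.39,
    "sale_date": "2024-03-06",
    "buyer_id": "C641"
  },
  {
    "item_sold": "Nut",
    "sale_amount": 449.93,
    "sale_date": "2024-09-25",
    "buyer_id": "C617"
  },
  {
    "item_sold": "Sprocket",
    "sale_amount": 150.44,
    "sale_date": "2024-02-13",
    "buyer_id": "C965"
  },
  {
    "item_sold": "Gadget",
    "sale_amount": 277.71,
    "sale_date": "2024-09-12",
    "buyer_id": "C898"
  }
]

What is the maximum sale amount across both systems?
492.91

Reconcile: "revenue" (store_west) = "sale_amount" (store_east) = sale amount

Maximum in store_west: 492.91
Maximum in store_east: 449.93

Overall maximum: max(492.91, 449.93) = 492.91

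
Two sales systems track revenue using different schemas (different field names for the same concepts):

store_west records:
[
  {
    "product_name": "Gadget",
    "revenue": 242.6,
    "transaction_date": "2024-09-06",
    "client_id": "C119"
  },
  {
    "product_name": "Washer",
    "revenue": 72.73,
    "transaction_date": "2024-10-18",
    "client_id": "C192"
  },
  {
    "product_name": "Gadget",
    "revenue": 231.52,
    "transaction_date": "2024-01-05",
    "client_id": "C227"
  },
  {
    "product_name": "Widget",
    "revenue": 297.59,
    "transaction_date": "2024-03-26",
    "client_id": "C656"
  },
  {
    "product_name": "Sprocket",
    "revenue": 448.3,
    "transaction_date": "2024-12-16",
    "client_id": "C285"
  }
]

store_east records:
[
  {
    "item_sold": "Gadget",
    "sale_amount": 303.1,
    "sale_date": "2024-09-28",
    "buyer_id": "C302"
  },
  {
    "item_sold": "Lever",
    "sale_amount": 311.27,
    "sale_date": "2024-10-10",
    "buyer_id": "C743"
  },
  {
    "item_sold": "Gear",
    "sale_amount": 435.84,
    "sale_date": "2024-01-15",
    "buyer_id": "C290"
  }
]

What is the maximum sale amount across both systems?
448.3

Reconcile: "revenue" (store_west) = "sale_amount" (store_east) = sale amount

Maximum in store_west: 448.3
Maximum in store_east: 435.84

Overall maximum: max(448.3, 435.84) = 448.3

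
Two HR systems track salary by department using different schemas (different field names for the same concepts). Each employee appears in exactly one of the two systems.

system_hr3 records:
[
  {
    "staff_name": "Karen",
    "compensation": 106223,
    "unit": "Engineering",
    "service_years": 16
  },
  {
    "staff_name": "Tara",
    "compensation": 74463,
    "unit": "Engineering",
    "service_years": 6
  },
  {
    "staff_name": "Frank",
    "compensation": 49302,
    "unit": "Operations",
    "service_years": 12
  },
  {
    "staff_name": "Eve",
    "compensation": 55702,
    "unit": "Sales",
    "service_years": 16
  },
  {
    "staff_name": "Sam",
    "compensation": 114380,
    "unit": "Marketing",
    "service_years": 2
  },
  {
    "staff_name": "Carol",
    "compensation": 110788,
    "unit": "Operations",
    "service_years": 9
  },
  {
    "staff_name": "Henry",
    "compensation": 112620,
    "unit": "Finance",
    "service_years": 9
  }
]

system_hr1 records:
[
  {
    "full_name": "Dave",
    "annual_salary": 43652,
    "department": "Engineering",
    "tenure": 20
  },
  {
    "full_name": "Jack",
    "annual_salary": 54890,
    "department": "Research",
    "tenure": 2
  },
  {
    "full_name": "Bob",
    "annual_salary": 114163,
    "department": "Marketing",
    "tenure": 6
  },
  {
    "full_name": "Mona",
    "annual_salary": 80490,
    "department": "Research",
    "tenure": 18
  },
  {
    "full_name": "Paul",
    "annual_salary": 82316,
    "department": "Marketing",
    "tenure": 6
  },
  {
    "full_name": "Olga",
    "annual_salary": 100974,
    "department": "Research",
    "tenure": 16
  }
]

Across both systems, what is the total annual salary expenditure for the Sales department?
55702

Schema mappings:
- "unit" (system_hr3) = "department" (system_hr1) = department
- "compensation" (system_hr3) = "annual_salary" (system_hr1) = salary

Sales salaries from system_hr3: 55702
Sales salaries from system_hr1: 0

Total: 55702 + 0 = 55702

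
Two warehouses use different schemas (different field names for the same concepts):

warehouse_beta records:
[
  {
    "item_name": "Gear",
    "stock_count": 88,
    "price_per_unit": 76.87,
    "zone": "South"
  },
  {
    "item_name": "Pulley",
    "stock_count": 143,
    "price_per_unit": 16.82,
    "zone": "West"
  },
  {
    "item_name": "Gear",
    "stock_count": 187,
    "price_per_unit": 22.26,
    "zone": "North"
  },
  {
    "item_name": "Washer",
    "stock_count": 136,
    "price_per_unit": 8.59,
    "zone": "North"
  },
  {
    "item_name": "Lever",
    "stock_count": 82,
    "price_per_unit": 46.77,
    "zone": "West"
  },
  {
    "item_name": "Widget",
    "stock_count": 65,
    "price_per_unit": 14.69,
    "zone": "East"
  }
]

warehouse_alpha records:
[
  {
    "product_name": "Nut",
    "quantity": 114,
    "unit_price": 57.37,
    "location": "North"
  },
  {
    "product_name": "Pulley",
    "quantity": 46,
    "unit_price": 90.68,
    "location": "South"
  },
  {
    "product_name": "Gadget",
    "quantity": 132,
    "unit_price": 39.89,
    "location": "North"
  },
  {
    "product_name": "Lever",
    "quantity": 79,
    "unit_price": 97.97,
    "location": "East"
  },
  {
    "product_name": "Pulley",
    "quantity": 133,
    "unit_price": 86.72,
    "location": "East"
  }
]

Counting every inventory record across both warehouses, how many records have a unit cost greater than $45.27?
6

Schema mapping: "price_per_unit" (warehouse_beta) = "unit_price" (warehouse_alpha) = unit cost

Records > $45.27 in warehouse_beta: 2
Records > $45.27 in warehouse_alpha: 4

Total count: 2 + 4 = 6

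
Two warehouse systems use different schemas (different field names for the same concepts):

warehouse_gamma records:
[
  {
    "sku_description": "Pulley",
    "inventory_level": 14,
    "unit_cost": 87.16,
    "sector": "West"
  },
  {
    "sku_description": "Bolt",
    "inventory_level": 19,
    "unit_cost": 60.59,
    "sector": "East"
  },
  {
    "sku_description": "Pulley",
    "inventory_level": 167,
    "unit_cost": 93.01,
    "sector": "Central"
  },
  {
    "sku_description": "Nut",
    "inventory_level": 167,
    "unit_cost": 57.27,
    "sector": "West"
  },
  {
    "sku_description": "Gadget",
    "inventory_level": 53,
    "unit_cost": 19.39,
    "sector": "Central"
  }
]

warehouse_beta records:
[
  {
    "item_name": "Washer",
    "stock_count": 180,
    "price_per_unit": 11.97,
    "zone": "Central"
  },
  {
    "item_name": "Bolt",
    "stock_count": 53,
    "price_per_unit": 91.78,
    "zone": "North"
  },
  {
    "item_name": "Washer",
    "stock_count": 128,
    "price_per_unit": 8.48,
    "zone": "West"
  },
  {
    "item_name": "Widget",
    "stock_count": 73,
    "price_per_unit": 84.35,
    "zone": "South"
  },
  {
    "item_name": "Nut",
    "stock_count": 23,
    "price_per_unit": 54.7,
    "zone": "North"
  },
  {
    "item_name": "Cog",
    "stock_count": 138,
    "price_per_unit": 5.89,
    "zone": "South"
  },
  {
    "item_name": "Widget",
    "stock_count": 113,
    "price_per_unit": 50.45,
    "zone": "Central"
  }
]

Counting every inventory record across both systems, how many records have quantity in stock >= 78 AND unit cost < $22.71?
3

Schema mappings:
- "inventory_level" (warehouse_gamma) = "stock_count" (warehouse_beta) = quantity
- "unit_cost" (warehouse_gamma) = "price_per_unit" (warehouse_beta) = unit cost

Records meeting both conditions in warehouse_gamma: 0
Records meeting both conditions in warehouse_beta: 3

Total: 0 + 3 = 3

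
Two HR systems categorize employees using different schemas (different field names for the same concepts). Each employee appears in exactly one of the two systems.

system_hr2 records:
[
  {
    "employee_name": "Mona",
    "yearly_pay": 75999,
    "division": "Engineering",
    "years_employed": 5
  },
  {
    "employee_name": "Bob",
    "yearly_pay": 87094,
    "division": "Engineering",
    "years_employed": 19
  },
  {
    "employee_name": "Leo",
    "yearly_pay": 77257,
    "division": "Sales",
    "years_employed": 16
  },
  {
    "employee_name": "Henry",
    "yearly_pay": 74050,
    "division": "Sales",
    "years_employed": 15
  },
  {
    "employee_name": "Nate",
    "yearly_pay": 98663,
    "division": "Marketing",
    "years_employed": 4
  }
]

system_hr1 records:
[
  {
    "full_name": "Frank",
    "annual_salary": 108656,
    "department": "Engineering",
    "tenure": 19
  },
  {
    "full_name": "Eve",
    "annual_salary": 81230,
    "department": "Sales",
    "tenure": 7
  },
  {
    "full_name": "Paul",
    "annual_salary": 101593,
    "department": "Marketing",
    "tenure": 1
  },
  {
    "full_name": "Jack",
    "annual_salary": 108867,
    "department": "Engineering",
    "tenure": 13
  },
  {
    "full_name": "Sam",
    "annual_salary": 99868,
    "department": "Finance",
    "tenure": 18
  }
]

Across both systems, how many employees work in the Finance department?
1

Schema mapping: "division" (system_hr2) = "department" (system_hr1) = department

Finance employees in system_hr2: 0
Finance employees in system_hr1: 1

Total in Finance: 0 + 1 = 1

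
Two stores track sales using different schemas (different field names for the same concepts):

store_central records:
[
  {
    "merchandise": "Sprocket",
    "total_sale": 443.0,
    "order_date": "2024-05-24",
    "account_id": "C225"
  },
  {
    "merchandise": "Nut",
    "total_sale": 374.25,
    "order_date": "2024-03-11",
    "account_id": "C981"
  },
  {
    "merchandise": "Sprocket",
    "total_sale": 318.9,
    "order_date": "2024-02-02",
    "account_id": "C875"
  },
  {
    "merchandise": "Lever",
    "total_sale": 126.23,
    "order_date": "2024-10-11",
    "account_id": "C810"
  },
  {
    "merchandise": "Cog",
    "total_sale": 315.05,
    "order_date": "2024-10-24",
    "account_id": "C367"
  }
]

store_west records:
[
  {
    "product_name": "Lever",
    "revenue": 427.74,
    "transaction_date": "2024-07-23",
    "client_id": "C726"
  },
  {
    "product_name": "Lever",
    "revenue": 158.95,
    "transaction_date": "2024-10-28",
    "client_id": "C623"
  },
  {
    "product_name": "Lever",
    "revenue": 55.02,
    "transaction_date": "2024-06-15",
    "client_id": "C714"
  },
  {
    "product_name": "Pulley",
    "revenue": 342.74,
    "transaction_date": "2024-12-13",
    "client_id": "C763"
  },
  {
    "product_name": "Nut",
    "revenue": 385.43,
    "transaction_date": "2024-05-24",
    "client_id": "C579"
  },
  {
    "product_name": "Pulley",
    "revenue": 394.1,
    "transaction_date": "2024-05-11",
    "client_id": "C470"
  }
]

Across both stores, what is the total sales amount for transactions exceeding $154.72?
3160.16

Schema mapping: "total_sale" (store_central) = "revenue" (store_west) = sale amount

Sum of sales > $154.72 in store_central: 1451.2
Sum of sales > $154.72 in store_west: 1708.96

Total: 1451.2 + 1708.96 = 3160.16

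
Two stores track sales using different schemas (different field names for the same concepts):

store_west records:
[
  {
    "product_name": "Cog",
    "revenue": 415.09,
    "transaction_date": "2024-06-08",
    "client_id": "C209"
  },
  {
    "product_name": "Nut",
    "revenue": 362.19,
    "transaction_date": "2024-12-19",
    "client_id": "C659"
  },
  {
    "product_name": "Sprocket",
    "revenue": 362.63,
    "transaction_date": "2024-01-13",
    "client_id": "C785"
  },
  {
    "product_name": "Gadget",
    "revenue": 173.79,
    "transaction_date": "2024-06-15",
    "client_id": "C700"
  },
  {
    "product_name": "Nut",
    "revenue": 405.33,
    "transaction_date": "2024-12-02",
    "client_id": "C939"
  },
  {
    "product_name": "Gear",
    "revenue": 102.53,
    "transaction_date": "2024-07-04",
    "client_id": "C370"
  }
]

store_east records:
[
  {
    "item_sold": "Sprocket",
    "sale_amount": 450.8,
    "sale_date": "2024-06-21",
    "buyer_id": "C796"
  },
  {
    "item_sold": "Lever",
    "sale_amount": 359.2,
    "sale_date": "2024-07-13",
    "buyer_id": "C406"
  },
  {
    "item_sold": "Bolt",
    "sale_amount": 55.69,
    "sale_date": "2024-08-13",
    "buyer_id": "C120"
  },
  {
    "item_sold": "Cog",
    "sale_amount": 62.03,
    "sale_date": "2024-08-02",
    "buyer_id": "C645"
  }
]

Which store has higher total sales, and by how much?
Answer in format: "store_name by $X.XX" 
store_west by $893.84

Schema mapping: "revenue" (store_west) = "sale_amount" (store_east) = sale amount

Total for store_west: 1821.56
Total for store_east: 927.72

Difference: |1821.56 - 927.72| = 893.84
store_west has higher sales by $893.84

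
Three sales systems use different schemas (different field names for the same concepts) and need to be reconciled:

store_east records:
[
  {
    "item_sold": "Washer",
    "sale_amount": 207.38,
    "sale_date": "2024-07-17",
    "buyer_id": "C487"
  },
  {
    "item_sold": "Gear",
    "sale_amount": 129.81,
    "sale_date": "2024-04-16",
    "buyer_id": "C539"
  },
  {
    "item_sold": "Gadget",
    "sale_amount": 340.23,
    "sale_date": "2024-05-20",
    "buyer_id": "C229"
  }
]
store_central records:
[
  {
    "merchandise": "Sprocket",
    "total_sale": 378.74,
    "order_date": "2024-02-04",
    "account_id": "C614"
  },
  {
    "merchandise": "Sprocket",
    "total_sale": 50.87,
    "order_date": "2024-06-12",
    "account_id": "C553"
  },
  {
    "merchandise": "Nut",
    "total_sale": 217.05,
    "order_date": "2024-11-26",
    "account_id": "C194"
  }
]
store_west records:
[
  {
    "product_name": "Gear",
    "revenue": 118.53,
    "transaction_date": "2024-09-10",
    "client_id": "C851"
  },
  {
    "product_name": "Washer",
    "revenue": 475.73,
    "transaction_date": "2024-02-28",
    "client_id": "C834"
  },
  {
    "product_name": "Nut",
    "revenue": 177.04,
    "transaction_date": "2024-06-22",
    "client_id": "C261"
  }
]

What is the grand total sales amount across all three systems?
2095.38

Schema reconciliation - all amount fields map to sale amount:

store_east (sale_amount): 677.42
store_central (total_sale): 646.66
store_west (revenue): 771.3

Grand total: 2095.38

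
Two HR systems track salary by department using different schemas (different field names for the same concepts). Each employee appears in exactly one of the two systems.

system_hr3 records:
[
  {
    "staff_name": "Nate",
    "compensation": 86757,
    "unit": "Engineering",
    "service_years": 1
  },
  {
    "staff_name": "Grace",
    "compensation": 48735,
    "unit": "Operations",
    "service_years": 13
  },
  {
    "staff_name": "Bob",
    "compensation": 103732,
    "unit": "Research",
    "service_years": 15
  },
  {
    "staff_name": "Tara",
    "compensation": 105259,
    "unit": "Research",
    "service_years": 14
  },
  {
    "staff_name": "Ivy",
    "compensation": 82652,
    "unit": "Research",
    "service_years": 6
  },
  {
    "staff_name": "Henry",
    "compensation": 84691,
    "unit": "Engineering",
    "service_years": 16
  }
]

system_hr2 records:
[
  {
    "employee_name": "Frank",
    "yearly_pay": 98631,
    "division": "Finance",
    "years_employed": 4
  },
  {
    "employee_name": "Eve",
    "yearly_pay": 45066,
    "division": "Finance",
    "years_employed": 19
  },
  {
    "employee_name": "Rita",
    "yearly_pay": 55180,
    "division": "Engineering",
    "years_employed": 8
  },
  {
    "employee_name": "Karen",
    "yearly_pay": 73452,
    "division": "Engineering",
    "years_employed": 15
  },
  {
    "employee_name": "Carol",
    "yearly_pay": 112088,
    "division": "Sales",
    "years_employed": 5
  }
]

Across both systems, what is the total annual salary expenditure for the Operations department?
48735

Schema mappings:
- "unit" (system_hr3) = "division" (system_hr2) = department
- "compensation" (system_hr3) = "yearly_pay" (system_hr2) = salary

Operations salaries from system_hr3: 48735
Operations salaries from system_hr2: 0

Total: 48735 + 0 = 48735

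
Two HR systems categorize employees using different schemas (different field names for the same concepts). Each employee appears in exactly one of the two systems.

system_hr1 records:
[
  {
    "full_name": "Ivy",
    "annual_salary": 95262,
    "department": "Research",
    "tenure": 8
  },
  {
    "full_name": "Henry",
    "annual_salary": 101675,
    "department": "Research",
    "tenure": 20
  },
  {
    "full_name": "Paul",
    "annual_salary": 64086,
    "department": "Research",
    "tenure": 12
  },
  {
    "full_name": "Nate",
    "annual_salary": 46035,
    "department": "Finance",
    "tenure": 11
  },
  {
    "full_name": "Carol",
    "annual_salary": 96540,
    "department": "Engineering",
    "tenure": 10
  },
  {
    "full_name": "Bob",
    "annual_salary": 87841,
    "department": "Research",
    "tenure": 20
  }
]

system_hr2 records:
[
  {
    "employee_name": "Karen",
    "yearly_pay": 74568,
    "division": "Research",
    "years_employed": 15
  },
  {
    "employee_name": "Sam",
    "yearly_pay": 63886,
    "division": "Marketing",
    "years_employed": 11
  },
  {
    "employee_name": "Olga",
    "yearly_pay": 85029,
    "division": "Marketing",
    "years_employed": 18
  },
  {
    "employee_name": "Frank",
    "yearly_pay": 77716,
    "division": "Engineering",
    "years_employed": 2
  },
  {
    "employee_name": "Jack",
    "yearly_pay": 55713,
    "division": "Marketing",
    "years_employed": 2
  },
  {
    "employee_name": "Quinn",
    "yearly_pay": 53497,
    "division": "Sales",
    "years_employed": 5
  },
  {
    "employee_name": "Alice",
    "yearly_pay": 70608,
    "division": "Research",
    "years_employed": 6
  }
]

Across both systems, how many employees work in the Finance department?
1

Schema mapping: "department" (system_hr1) = "division" (system_hr2) = department

Finance employees in system_hr1: 1
Finance employees in system_hr2: 0

Total in Finance: 1 + 0 = 1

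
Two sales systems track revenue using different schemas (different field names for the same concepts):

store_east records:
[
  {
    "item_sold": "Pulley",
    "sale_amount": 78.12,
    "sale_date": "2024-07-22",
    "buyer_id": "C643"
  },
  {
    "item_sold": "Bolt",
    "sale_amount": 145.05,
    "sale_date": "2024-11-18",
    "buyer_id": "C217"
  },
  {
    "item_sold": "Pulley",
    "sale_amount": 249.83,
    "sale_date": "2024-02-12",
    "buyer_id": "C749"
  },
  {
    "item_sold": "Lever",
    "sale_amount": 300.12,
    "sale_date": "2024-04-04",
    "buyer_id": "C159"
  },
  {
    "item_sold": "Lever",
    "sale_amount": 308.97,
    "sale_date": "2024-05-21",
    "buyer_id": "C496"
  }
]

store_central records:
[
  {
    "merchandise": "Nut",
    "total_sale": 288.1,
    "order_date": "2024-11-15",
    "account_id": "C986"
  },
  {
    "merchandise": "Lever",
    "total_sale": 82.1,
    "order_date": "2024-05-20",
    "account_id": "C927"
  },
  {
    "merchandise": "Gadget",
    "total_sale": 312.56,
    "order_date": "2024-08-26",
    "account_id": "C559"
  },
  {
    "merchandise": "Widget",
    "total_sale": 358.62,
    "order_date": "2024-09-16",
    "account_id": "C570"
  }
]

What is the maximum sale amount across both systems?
358.62

Reconcile: "sale_amount" (store_east) = "total_sale" (store_central) = sale amount

Maximum in store_east: 308.97
Maximum in store_central: 358.62

Overall maximum: max(308.97, 358.62) = 358.62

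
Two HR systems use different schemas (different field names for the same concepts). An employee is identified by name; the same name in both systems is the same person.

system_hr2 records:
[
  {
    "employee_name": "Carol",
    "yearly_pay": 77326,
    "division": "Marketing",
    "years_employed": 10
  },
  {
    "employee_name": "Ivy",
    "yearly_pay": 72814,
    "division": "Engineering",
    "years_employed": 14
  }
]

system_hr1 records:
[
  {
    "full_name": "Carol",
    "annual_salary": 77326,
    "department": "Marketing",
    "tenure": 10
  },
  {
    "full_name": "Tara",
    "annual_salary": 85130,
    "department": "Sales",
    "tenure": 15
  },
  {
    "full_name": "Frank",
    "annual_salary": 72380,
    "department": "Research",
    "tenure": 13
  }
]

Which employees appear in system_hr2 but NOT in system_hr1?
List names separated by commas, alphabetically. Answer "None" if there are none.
Ivy

Schema mapping: "employee_name" (system_hr2) = "full_name" (system_hr1) = employee name

Names in system_hr2: ['Carol', 'Ivy']
Names in system_hr1: ['Carol', 'Frank', 'Tara']

In system_hr2 but not system_hr1: ['Ivy']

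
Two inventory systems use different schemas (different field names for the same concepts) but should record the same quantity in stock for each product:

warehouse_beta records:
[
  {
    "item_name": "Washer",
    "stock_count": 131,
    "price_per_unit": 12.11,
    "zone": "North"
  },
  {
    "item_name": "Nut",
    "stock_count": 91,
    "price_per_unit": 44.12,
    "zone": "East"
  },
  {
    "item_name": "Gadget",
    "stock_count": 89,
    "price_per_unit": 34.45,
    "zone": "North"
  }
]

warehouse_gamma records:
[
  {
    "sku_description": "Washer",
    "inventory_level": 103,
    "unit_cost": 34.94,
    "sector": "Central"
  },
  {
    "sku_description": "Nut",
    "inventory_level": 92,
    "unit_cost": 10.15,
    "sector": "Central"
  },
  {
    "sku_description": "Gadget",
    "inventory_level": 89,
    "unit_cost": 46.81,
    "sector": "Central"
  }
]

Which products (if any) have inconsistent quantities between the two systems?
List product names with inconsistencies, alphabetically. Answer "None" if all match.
Nut, Washer

Schema mappings:
- "item_name" (warehouse_beta) = "sku_description" (warehouse_gamma) = product name
- "stock_count" (warehouse_beta) = "inventory_level" (warehouse_gamma) = quantity

Comparison:
  Washer: 131 vs 103 - MISMATCH
  Nut: 91 vs 92 - MISMATCH
  Gadget: 89 vs 89 - MATCH

Products with inconsistencies: Nut, Washer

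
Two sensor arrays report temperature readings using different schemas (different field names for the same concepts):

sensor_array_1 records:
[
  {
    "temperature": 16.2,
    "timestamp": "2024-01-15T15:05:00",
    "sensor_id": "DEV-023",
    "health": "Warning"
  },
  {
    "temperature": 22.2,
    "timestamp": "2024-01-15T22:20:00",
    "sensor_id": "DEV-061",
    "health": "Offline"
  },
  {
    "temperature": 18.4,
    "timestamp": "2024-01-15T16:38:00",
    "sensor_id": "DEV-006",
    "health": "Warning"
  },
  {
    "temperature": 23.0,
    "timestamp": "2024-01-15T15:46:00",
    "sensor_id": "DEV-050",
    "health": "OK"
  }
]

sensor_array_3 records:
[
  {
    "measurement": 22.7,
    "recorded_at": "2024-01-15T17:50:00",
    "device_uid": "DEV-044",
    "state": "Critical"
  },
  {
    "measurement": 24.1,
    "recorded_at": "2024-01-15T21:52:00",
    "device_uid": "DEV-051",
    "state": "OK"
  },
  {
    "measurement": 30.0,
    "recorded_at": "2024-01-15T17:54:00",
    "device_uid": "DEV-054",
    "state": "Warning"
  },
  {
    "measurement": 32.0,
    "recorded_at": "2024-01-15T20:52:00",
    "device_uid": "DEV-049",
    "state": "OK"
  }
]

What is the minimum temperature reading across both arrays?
16.2

Schema mapping: "temperature" (sensor_array_1) = "measurement" (sensor_array_3) = temperature reading

Minimum in sensor_array_1: 16.2
Minimum in sensor_array_3: 22.7

Overall minimum: min(16.2, 22.7) = 16.2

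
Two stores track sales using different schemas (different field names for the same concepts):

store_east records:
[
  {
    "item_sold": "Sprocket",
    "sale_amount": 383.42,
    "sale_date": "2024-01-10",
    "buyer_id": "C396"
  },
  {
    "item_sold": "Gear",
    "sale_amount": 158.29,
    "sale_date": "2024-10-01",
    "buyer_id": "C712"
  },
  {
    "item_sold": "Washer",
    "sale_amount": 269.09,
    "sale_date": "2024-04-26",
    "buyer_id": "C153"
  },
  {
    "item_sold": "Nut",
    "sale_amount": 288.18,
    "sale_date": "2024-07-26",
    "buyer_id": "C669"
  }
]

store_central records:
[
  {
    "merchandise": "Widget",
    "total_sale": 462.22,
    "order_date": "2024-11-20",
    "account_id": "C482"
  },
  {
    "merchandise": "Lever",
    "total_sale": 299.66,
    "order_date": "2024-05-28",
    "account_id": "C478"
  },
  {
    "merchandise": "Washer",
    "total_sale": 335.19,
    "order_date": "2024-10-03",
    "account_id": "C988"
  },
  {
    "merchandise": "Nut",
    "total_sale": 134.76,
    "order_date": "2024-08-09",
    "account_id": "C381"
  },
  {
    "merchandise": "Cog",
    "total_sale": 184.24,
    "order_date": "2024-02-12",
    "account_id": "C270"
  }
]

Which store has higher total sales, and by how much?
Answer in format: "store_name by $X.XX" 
store_central by $317.09

Schema mapping: "sale_amount" (store_east) = "total_sale" (store_central) = sale amount

Total for store_east: 1098.98
Total for store_central: 1416.07

Difference: |1098.98 - 1416.07| = 317.09
store_central has higher sales by $317.09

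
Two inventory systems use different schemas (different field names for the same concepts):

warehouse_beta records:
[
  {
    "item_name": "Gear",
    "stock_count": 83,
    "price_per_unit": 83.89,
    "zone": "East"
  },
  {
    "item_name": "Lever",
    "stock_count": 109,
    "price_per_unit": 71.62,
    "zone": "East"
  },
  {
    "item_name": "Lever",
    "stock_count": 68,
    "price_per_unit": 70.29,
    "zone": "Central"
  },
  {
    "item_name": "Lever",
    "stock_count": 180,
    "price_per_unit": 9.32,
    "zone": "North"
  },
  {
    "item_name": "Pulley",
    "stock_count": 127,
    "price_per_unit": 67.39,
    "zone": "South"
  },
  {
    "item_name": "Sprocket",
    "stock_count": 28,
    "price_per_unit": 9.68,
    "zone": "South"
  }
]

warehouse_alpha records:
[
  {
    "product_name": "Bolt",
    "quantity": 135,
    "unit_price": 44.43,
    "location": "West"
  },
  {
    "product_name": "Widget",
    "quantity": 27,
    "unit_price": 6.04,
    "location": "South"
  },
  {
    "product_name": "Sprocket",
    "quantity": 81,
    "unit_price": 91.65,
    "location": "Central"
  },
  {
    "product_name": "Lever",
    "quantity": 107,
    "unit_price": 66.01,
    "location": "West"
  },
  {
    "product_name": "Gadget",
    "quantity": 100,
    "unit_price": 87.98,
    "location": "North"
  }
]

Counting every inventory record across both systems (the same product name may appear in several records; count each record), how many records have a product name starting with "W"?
1

Schema mapping: "item_name" (warehouse_beta) = "product_name" (warehouse_alpha) = product name

Records with product name starting with "W" in warehouse_beta: 0
Records with product name starting with "W" in warehouse_alpha: 1

Total: 0 + 1 = 1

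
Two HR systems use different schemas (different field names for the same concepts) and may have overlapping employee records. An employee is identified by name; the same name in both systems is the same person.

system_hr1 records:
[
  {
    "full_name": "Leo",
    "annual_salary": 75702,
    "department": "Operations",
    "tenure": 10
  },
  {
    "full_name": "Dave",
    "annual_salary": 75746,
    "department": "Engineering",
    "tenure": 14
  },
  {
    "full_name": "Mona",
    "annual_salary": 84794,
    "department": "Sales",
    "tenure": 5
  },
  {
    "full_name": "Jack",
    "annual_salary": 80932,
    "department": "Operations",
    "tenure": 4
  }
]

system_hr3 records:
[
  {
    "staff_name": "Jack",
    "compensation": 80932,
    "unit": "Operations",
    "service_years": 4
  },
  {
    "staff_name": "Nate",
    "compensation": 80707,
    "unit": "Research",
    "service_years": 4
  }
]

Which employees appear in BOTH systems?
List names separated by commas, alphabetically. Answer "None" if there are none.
Jack

Schema mapping: "full_name" (system_hr1) = "staff_name" (system_hr3) = employee name

Names in system_hr1: ['Dave', 'Jack', 'Leo', 'Mona']
Names in system_hr3: ['Jack', 'Nate']

Intersection: ['Jack']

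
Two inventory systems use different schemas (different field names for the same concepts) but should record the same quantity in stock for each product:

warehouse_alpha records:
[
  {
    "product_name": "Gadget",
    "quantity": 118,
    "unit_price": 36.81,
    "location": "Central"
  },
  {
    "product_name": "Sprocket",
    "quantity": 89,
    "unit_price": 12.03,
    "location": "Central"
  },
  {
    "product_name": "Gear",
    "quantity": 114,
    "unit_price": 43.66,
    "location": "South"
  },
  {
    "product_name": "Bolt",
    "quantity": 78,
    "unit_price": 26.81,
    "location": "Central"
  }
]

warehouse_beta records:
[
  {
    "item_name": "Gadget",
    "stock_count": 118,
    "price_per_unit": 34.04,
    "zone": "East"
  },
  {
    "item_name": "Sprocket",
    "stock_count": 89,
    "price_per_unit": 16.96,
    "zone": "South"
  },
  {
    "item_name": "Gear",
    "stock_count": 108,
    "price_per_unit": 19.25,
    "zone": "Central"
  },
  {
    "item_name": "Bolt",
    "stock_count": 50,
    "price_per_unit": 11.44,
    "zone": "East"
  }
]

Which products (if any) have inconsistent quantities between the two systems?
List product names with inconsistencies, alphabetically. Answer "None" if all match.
Bolt, Gear

Schema mappings:
- "product_name" (warehouse_alpha) = "item_name" (warehouse_beta) = product name
- "quantity" (warehouse_alpha) = "stock_count" (warehouse_beta) = quantity

Comparison:
  Gadget: 118 vs 118 - MATCH
  Sprocket: 89 vs 89 - MATCH
  Gear: 114 vs 108 - MISMATCH
  Bolt: 78 vs 50 - MISMATCH

Products with inconsistencies: Bolt, Gear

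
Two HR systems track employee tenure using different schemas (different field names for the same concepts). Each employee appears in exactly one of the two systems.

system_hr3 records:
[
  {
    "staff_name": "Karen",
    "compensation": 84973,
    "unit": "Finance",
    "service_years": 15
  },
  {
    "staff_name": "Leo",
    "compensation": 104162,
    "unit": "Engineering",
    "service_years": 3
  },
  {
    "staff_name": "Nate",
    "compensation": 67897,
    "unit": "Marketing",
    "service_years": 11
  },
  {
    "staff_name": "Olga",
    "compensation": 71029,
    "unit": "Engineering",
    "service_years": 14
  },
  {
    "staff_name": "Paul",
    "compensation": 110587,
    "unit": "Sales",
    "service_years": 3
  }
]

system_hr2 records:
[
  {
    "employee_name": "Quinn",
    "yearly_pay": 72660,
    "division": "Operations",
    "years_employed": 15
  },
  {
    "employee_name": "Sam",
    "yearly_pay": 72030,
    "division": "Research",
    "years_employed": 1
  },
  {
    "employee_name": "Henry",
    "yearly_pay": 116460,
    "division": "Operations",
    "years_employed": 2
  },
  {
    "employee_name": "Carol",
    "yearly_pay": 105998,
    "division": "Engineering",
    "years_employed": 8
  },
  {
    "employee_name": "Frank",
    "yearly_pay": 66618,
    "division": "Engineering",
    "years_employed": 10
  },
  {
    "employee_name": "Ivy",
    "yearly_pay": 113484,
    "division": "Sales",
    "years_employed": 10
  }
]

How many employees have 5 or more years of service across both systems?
7

Reconcile schemas: "service_years" (system_hr3) = "years_employed" (system_hr2) = years of service

From system_hr3: 3 employees with >= 5 years
From system_hr2: 4 employees with >= 5 years

Total: 3 + 4 = 7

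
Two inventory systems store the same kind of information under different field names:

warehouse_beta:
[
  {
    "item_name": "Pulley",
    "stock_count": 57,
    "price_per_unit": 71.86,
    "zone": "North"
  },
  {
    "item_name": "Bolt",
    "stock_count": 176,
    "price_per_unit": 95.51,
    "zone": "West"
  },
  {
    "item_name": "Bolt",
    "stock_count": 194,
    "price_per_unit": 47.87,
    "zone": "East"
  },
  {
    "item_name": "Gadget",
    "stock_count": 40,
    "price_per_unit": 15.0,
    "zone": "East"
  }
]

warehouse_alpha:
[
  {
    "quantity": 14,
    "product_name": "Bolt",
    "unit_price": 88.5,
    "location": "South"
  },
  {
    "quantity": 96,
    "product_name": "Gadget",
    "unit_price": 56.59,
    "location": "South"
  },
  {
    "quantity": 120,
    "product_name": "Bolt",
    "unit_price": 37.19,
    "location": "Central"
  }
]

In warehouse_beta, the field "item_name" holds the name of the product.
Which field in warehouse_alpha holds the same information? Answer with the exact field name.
product_name

In warehouse_beta, "item_name" holds the name of the product.
The fields in warehouse_alpha are: "quantity", "product_name", "unit_price", "location".
"product_name" is the match: the name refers to the same concept and its values are product-name strings (e.g. 'Bolt', 'Gadget').
The other fields ("quantity", "unit_price", "location") hold different kinds of data.

So "item_name" in warehouse_beta corresponds to "product_name" in warehouse_alpha.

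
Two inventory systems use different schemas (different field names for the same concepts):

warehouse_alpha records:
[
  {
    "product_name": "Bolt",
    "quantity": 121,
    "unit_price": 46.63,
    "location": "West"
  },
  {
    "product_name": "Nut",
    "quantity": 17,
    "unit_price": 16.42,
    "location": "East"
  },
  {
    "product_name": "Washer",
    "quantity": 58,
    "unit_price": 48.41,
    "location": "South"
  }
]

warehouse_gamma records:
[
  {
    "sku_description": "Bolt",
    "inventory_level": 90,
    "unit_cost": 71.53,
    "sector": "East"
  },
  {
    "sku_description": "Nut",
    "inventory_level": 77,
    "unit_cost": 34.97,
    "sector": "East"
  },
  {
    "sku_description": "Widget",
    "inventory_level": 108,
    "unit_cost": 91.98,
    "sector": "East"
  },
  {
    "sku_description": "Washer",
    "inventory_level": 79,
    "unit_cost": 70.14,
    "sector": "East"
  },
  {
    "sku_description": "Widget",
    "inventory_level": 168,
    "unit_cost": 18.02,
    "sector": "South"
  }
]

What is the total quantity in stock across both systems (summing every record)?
718

To reconcile these schemas, identify the field holding the quantity in stock in each system:
1. In warehouse_alpha it is "quantity"
2. In warehouse_gamma it is "inventory_level"

From warehouse_alpha: 121 + 17 + 58 = 196
From warehouse_gamma: 90 + 77 + 108 + 79 + 168 = 522

Total: 196 + 522 = 718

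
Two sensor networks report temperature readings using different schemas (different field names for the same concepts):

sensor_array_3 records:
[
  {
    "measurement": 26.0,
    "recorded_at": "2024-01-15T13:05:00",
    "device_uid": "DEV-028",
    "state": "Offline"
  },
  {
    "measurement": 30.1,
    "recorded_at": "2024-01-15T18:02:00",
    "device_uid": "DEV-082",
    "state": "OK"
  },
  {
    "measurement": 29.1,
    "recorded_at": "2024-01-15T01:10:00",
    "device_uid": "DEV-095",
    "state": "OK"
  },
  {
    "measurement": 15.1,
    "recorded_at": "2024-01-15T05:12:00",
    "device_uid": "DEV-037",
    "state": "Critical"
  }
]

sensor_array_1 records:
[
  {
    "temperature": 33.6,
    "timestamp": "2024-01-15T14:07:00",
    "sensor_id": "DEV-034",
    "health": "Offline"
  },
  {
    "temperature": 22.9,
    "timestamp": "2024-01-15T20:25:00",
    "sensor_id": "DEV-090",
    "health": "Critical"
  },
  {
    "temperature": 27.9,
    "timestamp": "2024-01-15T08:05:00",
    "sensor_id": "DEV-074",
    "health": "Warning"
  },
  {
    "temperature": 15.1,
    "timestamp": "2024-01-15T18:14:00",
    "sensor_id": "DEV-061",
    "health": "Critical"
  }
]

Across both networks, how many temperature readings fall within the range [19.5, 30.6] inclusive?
5

Schema mapping: "measurement" (sensor_array_3) = "temperature" (sensor_array_1) = temperature

Readings in [19.5, 30.6] from sensor_array_3: 3
Readings in [19.5, 30.6] from sensor_array_1: 2

Total count: 3 + 2 = 5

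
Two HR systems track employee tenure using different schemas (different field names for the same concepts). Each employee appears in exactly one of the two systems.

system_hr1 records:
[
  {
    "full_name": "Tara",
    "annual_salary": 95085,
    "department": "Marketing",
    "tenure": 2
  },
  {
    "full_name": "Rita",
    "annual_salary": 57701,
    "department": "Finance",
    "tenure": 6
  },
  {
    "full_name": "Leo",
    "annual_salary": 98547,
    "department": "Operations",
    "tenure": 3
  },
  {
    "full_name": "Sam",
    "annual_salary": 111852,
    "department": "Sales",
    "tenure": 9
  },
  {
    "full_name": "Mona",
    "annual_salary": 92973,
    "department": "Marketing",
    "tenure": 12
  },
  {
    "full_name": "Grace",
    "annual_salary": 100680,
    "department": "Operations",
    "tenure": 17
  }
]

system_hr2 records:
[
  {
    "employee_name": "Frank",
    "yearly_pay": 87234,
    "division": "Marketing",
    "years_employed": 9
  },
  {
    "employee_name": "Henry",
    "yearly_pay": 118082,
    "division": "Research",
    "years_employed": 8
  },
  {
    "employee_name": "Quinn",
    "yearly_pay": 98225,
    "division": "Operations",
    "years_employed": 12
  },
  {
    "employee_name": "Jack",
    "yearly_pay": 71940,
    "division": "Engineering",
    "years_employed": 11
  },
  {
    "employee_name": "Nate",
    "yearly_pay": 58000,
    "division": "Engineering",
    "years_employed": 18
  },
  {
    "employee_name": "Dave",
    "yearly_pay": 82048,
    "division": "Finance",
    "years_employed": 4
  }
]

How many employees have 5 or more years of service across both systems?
9

Reconcile schemas: "tenure" (system_hr1) = "years_employed" (system_hr2) = years of service

From system_hr1: 4 employees with >= 5 years
From system_hr2: 5 employees with >= 5 years

Total: 4 + 5 = 9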